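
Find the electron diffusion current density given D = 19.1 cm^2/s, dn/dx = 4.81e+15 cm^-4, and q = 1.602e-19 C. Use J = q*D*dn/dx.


Step 1: J = q * D * (dn/dx)
Step 2: J = 1.602e-19 * 19.1 * 4.81e+15
Step 3: J = 1.47e-02 A/cm^2

1.47e-02


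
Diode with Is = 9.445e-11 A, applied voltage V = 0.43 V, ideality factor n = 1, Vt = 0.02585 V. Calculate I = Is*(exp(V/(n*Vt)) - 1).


Step 1: V/(n*Vt) = 0.43/(1*0.02585) = 16.6344
Step 2: exp(16.6344) = 1.6758e+07
Step 3: I = 9.445e-11 * (1.6758e+07 - 1) = 1.58e-03 A

1.58e-03


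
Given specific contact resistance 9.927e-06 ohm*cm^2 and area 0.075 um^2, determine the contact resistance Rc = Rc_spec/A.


Step 1: Convert area to cm^2: 0.075 um^2 = 7.5000e-10 cm^2
Step 2: Rc = Rc_spec / A = 9.927e-06 / 7.5000e-10
Step 3: Rc = 1.32e+04 ohms

1.32e+04


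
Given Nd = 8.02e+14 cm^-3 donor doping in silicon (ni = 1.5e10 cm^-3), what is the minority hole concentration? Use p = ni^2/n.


Step 1: Since Nd >> ni, n ≈ Nd = 8.02e+14 cm^-3
Step 2: p = ni^2 / n = (1.5e10)^2 / 8.02e+14
Step 3: p = 2.25e20 / 8.02e+14 = 2.81e+05 cm^-3

2.81e+05


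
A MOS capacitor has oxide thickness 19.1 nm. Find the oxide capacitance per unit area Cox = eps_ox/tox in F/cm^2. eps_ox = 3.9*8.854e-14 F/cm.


Step 1: eps_ox = 3.9 * 8.854e-14 = 3.45306e-13 F/cm
Step 2: tox in cm = 19.1 nm * 1e-7 = 1.9100e-06 cm
Step 3: Cox = 3.45306e-13 / 1.9100e-06 = 1.81e-07 F/cm^2

1.81e-07


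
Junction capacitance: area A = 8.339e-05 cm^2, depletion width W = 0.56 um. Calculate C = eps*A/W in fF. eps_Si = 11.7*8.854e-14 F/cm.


Step 1: eps_Si = 11.7 * 8.854e-14 = 1.035918e-12 F/cm
Step 2: W in cm = 0.56 * 1e-4 = 5.60e-05 cm
Step 3: C = 1.035918e-12 * 8.339e-05 / 5.60e-05 = 1.542593e-12 F
Step 4: C = 1542.59 fF

1542.59


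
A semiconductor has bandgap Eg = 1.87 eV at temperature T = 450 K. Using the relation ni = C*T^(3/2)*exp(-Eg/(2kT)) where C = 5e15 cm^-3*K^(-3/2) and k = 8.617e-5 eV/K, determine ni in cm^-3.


Step 1: Compute kT = 8.617e-5 * 450 = 0.0387765 eV
Step 2: Exponent = -Eg/(2kT) = -1.87/(2*0.0387765) = -24.11254
Step 3: T^(3/2) = 450^1.5 = 9545.94
Step 4: ni = 5e15 * 9545.94 * exp(-24.11254) = 1.61e+09 cm^-3

1.61e+09


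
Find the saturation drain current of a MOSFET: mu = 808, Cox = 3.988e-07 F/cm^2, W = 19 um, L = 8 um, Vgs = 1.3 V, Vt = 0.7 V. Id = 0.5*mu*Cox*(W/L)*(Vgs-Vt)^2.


Step 1: Overdrive voltage Vov = Vgs - Vt = 1.3 - 0.7 = 0.6 V
Step 2: W/L = 19/8 = 2.375
Step 3: Id = 0.5 * 808 * 3.988e-07 * 2.375 * 0.6^2
Step 4: Id = 1.38e-04 A

1.38e-04


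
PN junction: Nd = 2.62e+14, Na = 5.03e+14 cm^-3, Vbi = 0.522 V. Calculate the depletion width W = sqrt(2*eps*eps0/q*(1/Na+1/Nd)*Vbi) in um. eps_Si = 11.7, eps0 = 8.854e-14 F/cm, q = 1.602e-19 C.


Step 1: 1/Na + 1/Nd = 1/5.03e+14 + 1/2.62e+14 = 5.80487e-15
Step 2: 2*eps*eps0/q = 2*11.7*8.854e-14/1.602e-19 = 1.293281e+07
Step 3: W^2 = 1.293281e+07 * 5.80487e-15 * 0.522 = 3.91883e-08
Step 4: W = sqrt(3.91883e-08) = 1.980e-04 cm = 1.98 um

1.98


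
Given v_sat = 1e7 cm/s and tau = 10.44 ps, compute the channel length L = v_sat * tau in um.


Step 1: tau in seconds = 10.44 ps * 1e-12 = 1.0440e-11 s
Step 2: L = v_sat * tau = 1e7 * 1.0440e-11 = 1.0440e-04 cm
Step 3: L in um = 1.0440e-04 * 1e4 = 1.044 um

1.044


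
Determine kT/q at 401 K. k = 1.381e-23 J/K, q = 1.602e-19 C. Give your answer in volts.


Step 1: kT = 1.381e-23 * 401 = 5.53781e-21 J
Step 2: Vt = kT/q = 5.53781e-21 / 1.602e-19
Step 3: Vt = 0.03457 V

0.03457


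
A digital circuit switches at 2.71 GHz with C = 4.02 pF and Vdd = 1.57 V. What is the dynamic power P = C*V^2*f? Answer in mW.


Step 1: V^2 = 1.57^2 = 2.4649 V^2
Step 2: P = C*V^2*f = 4.02e-12 F * 2.4649 * 2.71e9 Hz
Step 3: P = 2.685311358e-02 W
Step 4: P = 26.853 mW

26.853


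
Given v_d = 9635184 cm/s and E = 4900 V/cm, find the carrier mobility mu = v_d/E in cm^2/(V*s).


Step 1: mu = v_d / E
Step 2: mu = 9635184 / 4900
Step 3: mu = 1966.36 cm^2/(V*s)

1966.36


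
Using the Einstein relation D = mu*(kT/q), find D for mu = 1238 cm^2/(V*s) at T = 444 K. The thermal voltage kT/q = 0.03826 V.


Step 1: D = mu * (kT/q)
Step 2: D = 1238 * 0.03826
Step 3: D = 47.37 cm^2/s

47.37


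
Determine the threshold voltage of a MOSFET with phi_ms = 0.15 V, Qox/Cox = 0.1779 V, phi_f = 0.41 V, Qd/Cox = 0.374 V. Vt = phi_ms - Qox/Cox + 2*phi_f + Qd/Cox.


Step 1: Vt = phi_ms - Qox/Cox + 2*phi_f + Qd/Cox
Step 2: Vt = 0.15 - 0.1779 + 2*0.41 + 0.374
Step 3: Vt = 0.15 - 0.1779 + 0.82 + 0.374
Step 4: Vt = 1.1661 V

1.1661


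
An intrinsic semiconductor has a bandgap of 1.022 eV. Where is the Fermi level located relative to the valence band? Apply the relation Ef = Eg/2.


Step 1: For an intrinsic semiconductor, the Fermi level sits at midgap.
Step 2: Ef = Eg / 2 = 1.022 / 2 = 0.511 eV

0.511


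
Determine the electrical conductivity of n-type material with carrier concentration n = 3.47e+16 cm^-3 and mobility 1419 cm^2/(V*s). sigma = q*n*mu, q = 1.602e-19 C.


Step 1: sigma = q * n * mu
Step 2: sigma = 1.602e-19 * 3.47e+16 * 1419
Step 3: sigma = 7.888e+00 S/cm

7.888e+00


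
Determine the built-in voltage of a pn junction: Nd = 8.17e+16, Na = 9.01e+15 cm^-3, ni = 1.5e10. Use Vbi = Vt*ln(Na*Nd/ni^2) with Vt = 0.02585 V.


Step 1: Compute Na*Nd/ni^2 = 9.01e+15 * 8.17e+16 / (1.5e10)^2 = 3.2716e+12
Step 2: ln(3.2716e+12) = 28.8163
Step 3: Vbi = 0.02585 * 28.8163 = 0.745 V

0.745


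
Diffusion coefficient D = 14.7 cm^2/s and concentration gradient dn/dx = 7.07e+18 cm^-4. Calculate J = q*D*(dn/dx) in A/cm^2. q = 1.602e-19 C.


Step 1: J = q * D * (dn/dx)
Step 2: J = 1.602e-19 * 14.7 * 7.07e+18
Step 3: J = 1.66e+01 A/cm^2

1.66e+01


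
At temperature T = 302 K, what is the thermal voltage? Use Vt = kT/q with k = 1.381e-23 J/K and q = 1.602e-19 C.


Step 1: kT = 1.381e-23 * 302 = 4.17062e-21 J
Step 2: Vt = kT/q = 4.17062e-21 / 1.602e-19
Step 3: Vt = 0.02603 V

0.02603


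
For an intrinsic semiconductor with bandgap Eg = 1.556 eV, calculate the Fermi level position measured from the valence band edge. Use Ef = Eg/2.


Step 1: For an intrinsic semiconductor, the Fermi level sits at midgap.
Step 2: Ef = Eg / 2 = 1.556 / 2 = 0.778 eV

0.778


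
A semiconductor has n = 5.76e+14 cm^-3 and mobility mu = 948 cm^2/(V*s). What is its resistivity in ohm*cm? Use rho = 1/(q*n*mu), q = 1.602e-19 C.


Step 1: sigma = q * n * mu = 1.602e-19 * 5.76e+14 * 948 = 8.74769e-02 S/cm
Step 2: rho = 1 / sigma = 1 / 8.74769e-02 = 11.43 ohm*cm

11.43


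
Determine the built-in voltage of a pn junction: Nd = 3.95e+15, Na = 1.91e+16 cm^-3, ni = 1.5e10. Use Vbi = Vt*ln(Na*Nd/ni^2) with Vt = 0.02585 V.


Step 1: Compute Na*Nd/ni^2 = 1.91e+16 * 3.95e+15 / (1.5e10)^2 = 3.3531e+11
Step 2: ln(3.3531e+11) = 26.5383
Step 3: Vbi = 0.02585 * 26.5383 = 0.686 V

0.686


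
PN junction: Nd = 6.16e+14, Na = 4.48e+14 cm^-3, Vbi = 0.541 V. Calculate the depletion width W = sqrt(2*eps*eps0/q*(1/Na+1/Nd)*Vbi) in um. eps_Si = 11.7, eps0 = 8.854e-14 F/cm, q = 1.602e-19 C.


Step 1: 1/Na + 1/Nd = 1/4.48e+14 + 1/6.16e+14 = 3.85552e-15
Step 2: 2*eps*eps0/q = 2*11.7*8.854e-14/1.602e-19 = 1.293281e+07
Step 3: W^2 = 1.293281e+07 * 3.85552e-15 * 0.541 = 2.69757e-08
Step 4: W = sqrt(2.69757e-08) = 1.642e-04 cm = 1.642 um

1.642


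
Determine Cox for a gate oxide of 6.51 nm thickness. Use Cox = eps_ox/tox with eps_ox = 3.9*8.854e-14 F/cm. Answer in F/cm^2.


Step 1: eps_ox = 3.9 * 8.854e-14 = 3.45306e-13 F/cm
Step 2: tox in cm = 6.51 nm * 1e-7 = 6.5100e-07 cm
Step 3: Cox = 3.45306e-13 / 6.5100e-07 = 5.30e-07 F/cm^2

5.30e-07


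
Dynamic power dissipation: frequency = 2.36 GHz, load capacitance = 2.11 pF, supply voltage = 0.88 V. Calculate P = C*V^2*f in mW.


Step 1: V^2 = 0.88^2 = 0.7744 V^2
Step 2: P = C*V^2*f = 2.11e-12 F * 0.7744 * 2.36e9 Hz
Step 3: P = 3.85620224e-03 W
Step 4: P = 3.856 mW

3.856


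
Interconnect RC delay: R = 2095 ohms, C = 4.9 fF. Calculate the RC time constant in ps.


Step 1: tau = R * C
Step 2: tau = 2095 * 4.9 fF = 2095 * 4.9e-15 F
Step 3: tau = 1.02655e-11 s = 10.2655 ps

10.2655


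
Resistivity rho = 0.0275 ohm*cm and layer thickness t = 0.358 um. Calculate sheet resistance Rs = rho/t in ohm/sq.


Step 1: Convert thickness to cm: t = 0.358 um = 3.5800e-05 cm
Step 2: Rs = rho / t = 0.0275 / 3.5800e-05
Step 3: Rs = 768.2 ohm/sq

768.2


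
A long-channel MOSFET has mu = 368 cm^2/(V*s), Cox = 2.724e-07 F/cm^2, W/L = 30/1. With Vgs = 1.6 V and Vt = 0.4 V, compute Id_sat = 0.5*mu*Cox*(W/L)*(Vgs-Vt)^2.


Step 1: Overdrive voltage Vov = Vgs - Vt = 1.6 - 0.4 = 1.2 V
Step 2: W/L = 30/1 = 30
Step 3: Id = 0.5 * 368 * 2.724e-07 * 30 * 1.2^2
Step 4: Id = 2.17e-03 A

2.17e-03


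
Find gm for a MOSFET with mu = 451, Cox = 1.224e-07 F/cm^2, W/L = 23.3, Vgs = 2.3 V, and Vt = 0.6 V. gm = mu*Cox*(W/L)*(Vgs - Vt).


Step 1: Vov = Vgs - Vt = 2.3 - 0.6 = 1.7 V
Step 2: gm = mu * Cox * (W/L) * Vov
Step 3: gm = 451 * 1.224e-07 * 23.3 * 1.7 = 2.19e-03 S

2.19e-03


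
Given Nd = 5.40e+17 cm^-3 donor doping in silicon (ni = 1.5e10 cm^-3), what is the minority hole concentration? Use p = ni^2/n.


Step 1: Since Nd >> ni, n ≈ Nd = 5.40e+17 cm^-3
Step 2: p = ni^2 / n = (1.5e10)^2 / 5.40e+17
Step 3: p = 2.25e20 / 5.40e+17 = 4.17e+02 cm^-3

4.17e+02


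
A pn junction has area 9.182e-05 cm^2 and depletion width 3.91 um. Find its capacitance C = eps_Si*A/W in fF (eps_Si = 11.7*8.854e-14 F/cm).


Step 1: eps_Si = 11.7 * 8.854e-14 = 1.035918e-12 F/cm
Step 2: W in cm = 3.91 * 1e-4 = 3.91e-04 cm
Step 3: C = 1.035918e-12 * 9.182e-05 / 3.91e-04 = 2.432685e-13 F
Step 4: C = 243.27 fF

243.27


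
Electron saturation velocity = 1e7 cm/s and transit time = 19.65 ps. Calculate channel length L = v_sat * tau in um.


Step 1: tau in seconds = 19.65 ps * 1e-12 = 1.9650e-11 s
Step 2: L = v_sat * tau = 1e7 * 1.9650e-11 = 1.9650e-04 cm
Step 3: L in um = 1.9650e-04 * 1e4 = 1.965 um

1.965


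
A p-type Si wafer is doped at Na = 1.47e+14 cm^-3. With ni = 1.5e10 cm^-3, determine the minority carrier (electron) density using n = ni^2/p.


Step 1: Majority hole concentration p ≈ Na = 1.47e+14 cm^-3
Step 2: n = ni^2 / Na = (1.5e10)^2 / 1.47e+14
Step 3: n = 1.53e+06 cm^-3

1.53e+06


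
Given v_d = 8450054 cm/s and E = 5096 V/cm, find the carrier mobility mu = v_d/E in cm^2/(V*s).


Step 1: mu = v_d / E
Step 2: mu = 8450054 / 5096
Step 3: mu = 1658.17 cm^2/(V*s)

1658.17


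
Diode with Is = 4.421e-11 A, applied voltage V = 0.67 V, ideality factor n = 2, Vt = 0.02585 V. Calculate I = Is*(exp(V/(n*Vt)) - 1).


Step 1: V/(n*Vt) = 0.67/(2*0.02585) = 12.9594
Step 2: exp(12.9594) = 4.2481e+05
Step 3: I = 4.421e-11 * (4.2481e+05 - 1) = 1.88e-05 A

1.88e-05


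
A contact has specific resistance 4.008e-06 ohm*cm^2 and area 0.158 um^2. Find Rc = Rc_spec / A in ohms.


Step 1: Convert area to cm^2: 0.158 um^2 = 1.5800e-09 cm^2
Step 2: Rc = Rc_spec / A = 4.008e-06 / 1.5800e-09
Step 3: Rc = 2.54e+03 ohms

2.54e+03


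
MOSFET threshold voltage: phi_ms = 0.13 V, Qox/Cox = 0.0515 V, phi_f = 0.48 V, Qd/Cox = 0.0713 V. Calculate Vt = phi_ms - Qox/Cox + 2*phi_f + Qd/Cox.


Step 1: Vt = phi_ms - Qox/Cox + 2*phi_f + Qd/Cox
Step 2: Vt = 0.13 - 0.0515 + 2*0.48 + 0.0713
Step 3: Vt = 0.13 - 0.0515 + 0.96 + 0.0713
Step 4: Vt = 1.1098 V

1.1098


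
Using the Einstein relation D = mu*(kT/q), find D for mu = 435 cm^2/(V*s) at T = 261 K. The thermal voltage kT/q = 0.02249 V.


Step 1: D = mu * (kT/q)
Step 2: D = 435 * 0.02249
Step 3: D = 9.78 cm^2/s

9.78


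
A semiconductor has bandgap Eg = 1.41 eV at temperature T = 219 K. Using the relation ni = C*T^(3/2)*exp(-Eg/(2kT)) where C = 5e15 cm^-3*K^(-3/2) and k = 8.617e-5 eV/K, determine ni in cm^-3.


Step 1: Compute kT = 8.617e-5 * 219 = 0.01887123 eV
Step 2: Exponent = -Eg/(2kT) = -1.41/(2*0.01887123) = -37.35846
Step 3: T^(3/2) = 219^1.5 = 3240.90
Step 4: ni = 5e15 * 3240.90 * exp(-37.35846) = 9.66e+02 cm^-3

9.66e+02


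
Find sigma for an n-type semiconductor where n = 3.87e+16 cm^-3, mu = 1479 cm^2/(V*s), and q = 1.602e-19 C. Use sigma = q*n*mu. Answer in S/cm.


Step 1: sigma = q * n * mu
Step 2: sigma = 1.602e-19 * 3.87e+16 * 1479
Step 3: sigma = 9.169e+00 S/cm

9.169e+00


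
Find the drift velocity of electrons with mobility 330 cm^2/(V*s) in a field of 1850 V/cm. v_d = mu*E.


Step 1: v_d = mu * E
Step 2: v_d = 330 * 1850 = 610500
Step 3: v_d = 6.11e+05 cm/s

6.11e+05


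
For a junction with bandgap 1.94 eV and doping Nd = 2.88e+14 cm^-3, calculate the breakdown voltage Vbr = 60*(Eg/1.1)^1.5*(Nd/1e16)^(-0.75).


Step 1: Eg/1.1 = 1.94/1.1 = 1.763636
Step 2: (Eg/1.1)^1.5 = 1.763636^1.5 = 2.342143
Step 3: (Nd/1e16)^(-0.75) = (0.0288)^(-0.75) = 14.303938
Step 4: Vbr = 60 * 2.342143 * 14.303938 = 2010.1 V

2010.1


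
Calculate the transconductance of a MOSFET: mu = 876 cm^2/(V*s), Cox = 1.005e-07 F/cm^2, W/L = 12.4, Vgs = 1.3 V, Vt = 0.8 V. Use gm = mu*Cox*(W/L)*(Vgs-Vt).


Step 1: Vov = Vgs - Vt = 1.3 - 0.8 = 0.5 V
Step 2: gm = mu * Cox * (W/L) * Vov
Step 3: gm = 876 * 1.005e-07 * 12.4 * 0.5 = 5.46e-04 S

5.46e-04


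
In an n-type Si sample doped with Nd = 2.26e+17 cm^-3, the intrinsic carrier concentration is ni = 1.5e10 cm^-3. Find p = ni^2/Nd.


Step 1: Since Nd >> ni, n ≈ Nd = 2.26e+17 cm^-3
Step 2: p = ni^2 / n = (1.5e10)^2 / 2.26e+17
Step 3: p = 2.25e20 / 2.26e+17 = 9.96e+02 cm^-3

9.96e+02


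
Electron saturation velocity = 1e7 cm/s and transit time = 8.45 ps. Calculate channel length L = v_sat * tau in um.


Step 1: tau in seconds = 8.45 ps * 1e-12 = 8.4500e-12 s
Step 2: L = v_sat * tau = 1e7 * 8.4500e-12 = 8.4500e-05 cm
Step 3: L in um = 8.4500e-05 * 1e4 = 0.845 um

0.845


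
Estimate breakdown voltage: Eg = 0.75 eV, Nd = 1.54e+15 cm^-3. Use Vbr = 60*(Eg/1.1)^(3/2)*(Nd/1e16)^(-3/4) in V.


Step 1: Eg/1.1 = 0.75/1.1 = 0.681818
Step 2: (Eg/1.1)^1.5 = 0.681818^1.5 = 0.562993
Step 3: (Nd/1e16)^(-0.75) = (0.154)^(-0.75) = 4.067799
Step 4: Vbr = 60 * 0.562993 * 4.067799 = 137.4 V

137.4


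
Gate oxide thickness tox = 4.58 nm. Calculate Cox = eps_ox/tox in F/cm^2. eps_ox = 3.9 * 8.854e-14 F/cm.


Step 1: eps_ox = 3.9 * 8.854e-14 = 3.45306e-13 F/cm
Step 2: tox in cm = 4.58 nm * 1e-7 = 4.5800e-07 cm
Step 3: Cox = 3.45306e-13 / 4.5800e-07 = 7.54e-07 F/cm^2

7.54e-07


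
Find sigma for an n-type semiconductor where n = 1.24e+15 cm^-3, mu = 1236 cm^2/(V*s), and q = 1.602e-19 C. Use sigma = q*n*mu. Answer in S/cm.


Step 1: sigma = q * n * mu
Step 2: sigma = 1.602e-19 * 1.24e+15 * 1236
Step 3: sigma = 2.455e-01 S/cm

2.455e-01


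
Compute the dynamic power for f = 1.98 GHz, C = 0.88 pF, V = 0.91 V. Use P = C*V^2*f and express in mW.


Step 1: V^2 = 0.91^2 = 0.8281 V^2
Step 2: P = C*V^2*f = 0.88e-12 F * 0.8281 * 1.98e9 Hz
Step 3: P = 1.44288144e-03 W
Step 4: P = 1.443 mW

1.443


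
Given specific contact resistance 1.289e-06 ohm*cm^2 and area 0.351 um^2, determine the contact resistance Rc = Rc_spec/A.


Step 1: Convert area to cm^2: 0.351 um^2 = 3.5100e-09 cm^2
Step 2: Rc = Rc_spec / A = 1.289e-06 / 3.5100e-09
Step 3: Rc = 3.67e+02 ohms

3.67e+02


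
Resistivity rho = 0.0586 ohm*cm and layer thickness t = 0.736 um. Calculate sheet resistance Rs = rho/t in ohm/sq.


Step 1: Convert thickness to cm: t = 0.736 um = 7.3600e-05 cm
Step 2: Rs = rho / t = 0.0586 / 7.3600e-05
Step 3: Rs = 796.2 ohm/sq

796.2


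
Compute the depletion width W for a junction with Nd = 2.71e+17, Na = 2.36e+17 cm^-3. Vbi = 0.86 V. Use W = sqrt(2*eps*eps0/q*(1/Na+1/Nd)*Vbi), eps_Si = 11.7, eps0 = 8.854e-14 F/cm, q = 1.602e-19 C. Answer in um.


Step 1: 1/Na + 1/Nd = 1/2.36e+17 + 1/2.71e+17 = 7.92733e-18
Step 2: 2*eps*eps0/q = 2*11.7*8.854e-14/1.602e-19 = 1.293281e+07
Step 3: W^2 = 1.293281e+07 * 7.92733e-18 * 0.86 = 8.81695e-11
Step 4: W = sqrt(8.81695e-11) = 9.390e-06 cm = 0.0939 um

0.0939


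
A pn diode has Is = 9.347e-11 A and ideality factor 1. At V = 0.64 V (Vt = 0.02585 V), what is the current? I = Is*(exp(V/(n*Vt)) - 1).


Step 1: V/(n*Vt) = 0.64/(1*0.02585) = 24.7582
Step 2: exp(24.7582) = 5.6539e+10
Step 3: I = 9.347e-11 * (5.6539e+10 - 1) = 5.28e+00 A

5.28e+00


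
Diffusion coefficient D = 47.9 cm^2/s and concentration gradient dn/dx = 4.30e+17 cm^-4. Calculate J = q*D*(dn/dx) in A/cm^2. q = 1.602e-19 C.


Step 1: J = q * D * (dn/dx)
Step 2: J = 1.602e-19 * 47.9 * 4.30e+17
Step 3: J = 3.30e+00 A/cm^2

3.30e+00


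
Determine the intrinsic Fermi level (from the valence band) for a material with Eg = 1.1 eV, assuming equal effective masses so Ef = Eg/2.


Step 1: For an intrinsic semiconductor, the Fermi level sits at midgap.
Step 2: Ef = Eg / 2 = 1.1 / 2 = 0.55 eV

0.55


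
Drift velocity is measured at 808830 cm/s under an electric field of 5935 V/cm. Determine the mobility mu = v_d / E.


Step 1: mu = v_d / E
Step 2: mu = 808830 / 5935
Step 3: mu = 136.28 cm^2/(V*s)

136.28


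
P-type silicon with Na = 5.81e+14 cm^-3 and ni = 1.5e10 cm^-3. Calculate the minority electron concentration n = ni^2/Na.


Step 1: Majority hole concentration p ≈ Na = 5.81e+14 cm^-3
Step 2: n = ni^2 / Na = (1.5e10)^2 / 5.81e+14
Step 3: n = 3.87e+05 cm^-3

3.87e+05


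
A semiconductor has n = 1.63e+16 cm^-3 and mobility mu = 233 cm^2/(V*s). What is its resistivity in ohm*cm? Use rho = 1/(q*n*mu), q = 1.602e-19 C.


Step 1: sigma = q * n * mu = 1.602e-19 * 1.63e+16 * 233 = 6.08424e-01 S/cm
Step 2: rho = 1 / sigma = 1 / 6.08424e-01 = 1.644 ohm*cm

1.644


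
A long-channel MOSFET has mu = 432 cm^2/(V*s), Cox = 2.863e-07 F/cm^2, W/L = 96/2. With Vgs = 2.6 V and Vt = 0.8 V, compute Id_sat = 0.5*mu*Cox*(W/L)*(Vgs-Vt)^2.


Step 1: Overdrive voltage Vov = Vgs - Vt = 2.6 - 0.8 = 1.8 V
Step 2: W/L = 96/2 = 48
Step 3: Id = 0.5 * 432 * 2.863e-07 * 48 * 1.8^2
Step 4: Id = 9.62e-03 A

9.62e-03


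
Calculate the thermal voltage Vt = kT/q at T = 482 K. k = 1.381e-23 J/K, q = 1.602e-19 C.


Step 1: kT = 1.381e-23 * 482 = 6.65642e-21 J
Step 2: Vt = kT/q = 6.65642e-21 / 1.602e-19
Step 3: Vt = 0.04155 V

0.04155


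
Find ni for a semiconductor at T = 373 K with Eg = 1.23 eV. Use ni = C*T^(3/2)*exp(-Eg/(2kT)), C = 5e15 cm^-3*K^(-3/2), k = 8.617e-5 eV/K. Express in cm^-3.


Step 1: Compute kT = 8.617e-5 * 373 = 0.03214141 eV
Step 2: Exponent = -Eg/(2kT) = -1.23/(2*0.03214141) = -19.13419
Step 3: T^(3/2) = 373^1.5 = 7203.83
Step 4: ni = 5e15 * 7203.83 * exp(-19.13419) = 1.76e+11 cm^-3

1.76e+11


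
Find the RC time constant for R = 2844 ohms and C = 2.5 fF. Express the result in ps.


Step 1: tau = R * C
Step 2: tau = 2844 * 2.5 fF = 2844 * 2.5e-15 F
Step 3: tau = 7.11e-12 s = 7.11 ps

7.11


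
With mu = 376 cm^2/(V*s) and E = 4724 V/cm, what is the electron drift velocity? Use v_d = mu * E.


Step 1: v_d = mu * E
Step 2: v_d = 376 * 4724 = 1776224
Step 3: v_d = 1.78e+06 cm/s

1.78e+06


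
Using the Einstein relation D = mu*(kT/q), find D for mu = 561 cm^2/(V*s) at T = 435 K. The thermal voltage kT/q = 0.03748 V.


Step 1: D = mu * (kT/q)
Step 2: D = 561 * 0.03748
Step 3: D = 21.03 cm^2/s

21.03


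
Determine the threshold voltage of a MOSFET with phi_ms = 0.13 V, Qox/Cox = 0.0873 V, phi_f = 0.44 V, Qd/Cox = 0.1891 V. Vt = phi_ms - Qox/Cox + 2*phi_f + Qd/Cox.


Step 1: Vt = phi_ms - Qox/Cox + 2*phi_f + Qd/Cox
Step 2: Vt = 0.13 - 0.0873 + 2*0.44 + 0.1891
Step 3: Vt = 0.13 - 0.0873 + 0.88 + 0.1891
Step 4: Vt = 1.1118 V

1.1118


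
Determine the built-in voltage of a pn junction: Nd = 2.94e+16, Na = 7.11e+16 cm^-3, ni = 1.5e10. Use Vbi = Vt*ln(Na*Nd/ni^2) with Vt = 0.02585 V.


Step 1: Compute Na*Nd/ni^2 = 7.11e+16 * 2.94e+16 / (1.5e10)^2 = 9.2904e+12
Step 2: ln(9.2904e+12) = 29.8600
Step 3: Vbi = 0.02585 * 29.8600 = 0.772 V

0.772


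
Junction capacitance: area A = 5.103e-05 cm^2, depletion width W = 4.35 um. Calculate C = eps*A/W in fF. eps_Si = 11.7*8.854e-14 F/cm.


Step 1: eps_Si = 11.7 * 8.854e-14 = 1.035918e-12 F/cm
Step 2: W in cm = 4.35 * 1e-4 = 4.35e-04 cm
Step 3: C = 1.035918e-12 * 5.103e-05 / 4.35e-04 = 1.215239e-13 F
Step 4: C = 121.52 fF

121.52


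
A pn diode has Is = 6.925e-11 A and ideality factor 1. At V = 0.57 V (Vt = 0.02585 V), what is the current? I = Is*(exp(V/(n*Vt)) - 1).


Step 1: V/(n*Vt) = 0.57/(1*0.02585) = 22.0503
Step 2: exp(22.0503) = 3.7698e+09
Step 3: I = 6.925e-11 * (3.7698e+09 - 1) = 2.61e-01 A

2.61e-01


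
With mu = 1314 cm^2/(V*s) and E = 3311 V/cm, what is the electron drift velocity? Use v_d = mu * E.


Step 1: v_d = mu * E
Step 2: v_d = 1314 * 3311 = 4350654
Step 3: v_d = 4.35e+06 cm/s

4.35e+06


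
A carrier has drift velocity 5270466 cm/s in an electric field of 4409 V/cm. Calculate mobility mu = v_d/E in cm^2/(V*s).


Step 1: mu = v_d / E
Step 2: mu = 5270466 / 4409
Step 3: mu = 1195.39 cm^2/(V*s)

1195.39


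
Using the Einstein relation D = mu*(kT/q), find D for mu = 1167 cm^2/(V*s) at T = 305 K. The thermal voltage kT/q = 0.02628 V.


Step 1: D = mu * (kT/q)
Step 2: D = 1167 * 0.02628
Step 3: D = 30.67 cm^2/s

30.67


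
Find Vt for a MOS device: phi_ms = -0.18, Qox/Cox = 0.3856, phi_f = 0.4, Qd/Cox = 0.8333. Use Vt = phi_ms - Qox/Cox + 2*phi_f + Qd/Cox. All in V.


Step 1: Vt = phi_ms - Qox/Cox + 2*phi_f + Qd/Cox
Step 2: Vt = -0.18 - 0.3856 + 2*0.4 + 0.8333
Step 3: Vt = -0.18 - 0.3856 + 0.8 + 0.8333
Step 4: Vt = 1.0677 V

1.0677


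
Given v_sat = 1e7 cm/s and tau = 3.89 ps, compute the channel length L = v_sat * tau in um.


Step 1: tau in seconds = 3.89 ps * 1e-12 = 3.8900e-12 s
Step 2: L = v_sat * tau = 1e7 * 3.8900e-12 = 3.8900e-05 cm
Step 3: L in um = 3.8900e-05 * 1e4 = 0.389 um

0.389


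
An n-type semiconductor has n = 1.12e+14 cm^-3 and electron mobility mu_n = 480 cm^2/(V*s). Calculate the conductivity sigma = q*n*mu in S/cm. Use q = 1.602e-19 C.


Step 1: sigma = q * n * mu
Step 2: sigma = 1.602e-19 * 1.12e+14 * 480
Step 3: sigma = 8.612e-03 S/cm

8.612e-03


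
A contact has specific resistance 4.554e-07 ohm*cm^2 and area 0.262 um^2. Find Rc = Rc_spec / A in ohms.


Step 1: Convert area to cm^2: 0.262 um^2 = 2.6200e-09 cm^2
Step 2: Rc = Rc_spec / A = 4.554e-07 / 2.6200e-09
Step 3: Rc = 1.74e+02 ohms

1.74e+02


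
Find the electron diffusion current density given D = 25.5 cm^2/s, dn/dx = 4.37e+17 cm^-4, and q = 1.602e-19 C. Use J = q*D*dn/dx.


Step 1: J = q * D * (dn/dx)
Step 2: J = 1.602e-19 * 25.5 * 4.37e+17
Step 3: J = 1.79e+00 A/cm^2

1.79e+00


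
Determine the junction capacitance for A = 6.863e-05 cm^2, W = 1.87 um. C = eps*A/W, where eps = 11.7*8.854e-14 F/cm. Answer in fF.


Step 1: eps_Si = 11.7 * 8.854e-14 = 1.035918e-12 F/cm
Step 2: W in cm = 1.87 * 1e-4 = 1.87e-04 cm
Step 3: C = 1.035918e-12 * 6.863e-05 / 1.87e-04 = 3.801874e-13 F
Step 4: C = 380.19 fF

380.19


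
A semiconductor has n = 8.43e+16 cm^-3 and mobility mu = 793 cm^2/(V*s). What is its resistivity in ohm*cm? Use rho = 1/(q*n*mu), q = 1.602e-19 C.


Step 1: sigma = q * n * mu = 1.602e-19 * 8.43e+16 * 793 = 1.07094e+01 S/cm
Step 2: rho = 1 / sigma = 1 / 1.07094e+01 = 0.09338 ohm*cm

0.09338


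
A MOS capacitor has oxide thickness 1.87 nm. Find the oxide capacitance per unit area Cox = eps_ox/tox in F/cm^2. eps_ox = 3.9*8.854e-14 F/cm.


Step 1: eps_ox = 3.9 * 8.854e-14 = 3.45306e-13 F/cm
Step 2: tox in cm = 1.87 nm * 1e-7 = 1.8700e-07 cm
Step 3: Cox = 3.45306e-13 / 1.8700e-07 = 1.85e-06 F/cm^2

1.85e-06


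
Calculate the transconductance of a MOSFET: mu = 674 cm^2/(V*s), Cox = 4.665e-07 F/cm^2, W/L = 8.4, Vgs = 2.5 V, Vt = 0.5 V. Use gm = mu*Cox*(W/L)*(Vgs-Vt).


Step 1: Vov = Vgs - Vt = 2.5 - 0.5 = 2.0 V
Step 2: gm = mu * Cox * (W/L) * Vov
Step 3: gm = 674 * 4.665e-07 * 8.4 * 2.0 = 5.28e-03 S

5.28e-03


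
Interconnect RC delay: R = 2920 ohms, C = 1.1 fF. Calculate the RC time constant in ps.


Step 1: tau = R * C
Step 2: tau = 2920 * 1.1 fF = 2920 * 1.1e-15 F
Step 3: tau = 3.212e-12 s = 3.212 ps

3.212


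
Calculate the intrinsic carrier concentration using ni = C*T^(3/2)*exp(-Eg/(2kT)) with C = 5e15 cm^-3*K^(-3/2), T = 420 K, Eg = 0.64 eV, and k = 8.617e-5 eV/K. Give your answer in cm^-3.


Step 1: Compute kT = 8.617e-5 * 420 = 0.0361914 eV
Step 2: Exponent = -Eg/(2kT) = -0.64/(2*0.0361914) = -8.84188
Step 3: T^(3/2) = 420^1.5 = 8607.44
Step 4: ni = 5e15 * 8607.44 * exp(-8.84188) = 6.22e+15 cm^-3

6.22e+15


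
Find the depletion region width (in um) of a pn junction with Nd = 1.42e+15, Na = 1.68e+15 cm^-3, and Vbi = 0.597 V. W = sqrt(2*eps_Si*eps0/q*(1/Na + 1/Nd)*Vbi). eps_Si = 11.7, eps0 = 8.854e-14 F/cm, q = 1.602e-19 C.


Step 1: 1/Na + 1/Nd = 1/1.68e+15 + 1/1.42e+15 = 1.29946e-15
Step 2: 2*eps*eps0/q = 2*11.7*8.854e-14/1.602e-19 = 1.293281e+07
Step 3: W^2 = 1.293281e+07 * 1.29946e-15 * 0.597 = 1.00330e-08
Step 4: W = sqrt(1.00330e-08) = 1.002e-04 cm = 1.002 um

1.002


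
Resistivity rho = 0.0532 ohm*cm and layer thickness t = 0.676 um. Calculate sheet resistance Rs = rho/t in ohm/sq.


Step 1: Convert thickness to cm: t = 0.676 um = 6.7600e-05 cm
Step 2: Rs = rho / t = 0.0532 / 6.7600e-05
Step 3: Rs = 787.0 ohm/sq

787.0


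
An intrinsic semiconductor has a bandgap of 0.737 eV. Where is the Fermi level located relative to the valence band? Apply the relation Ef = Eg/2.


Step 1: For an intrinsic semiconductor, the Fermi level sits at midgap.
Step 2: Ef = Eg / 2 = 0.737 / 2 = 0.3685 eV

0.3685


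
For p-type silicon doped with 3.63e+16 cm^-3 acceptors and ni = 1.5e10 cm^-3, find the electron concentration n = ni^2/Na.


Step 1: Majority hole concentration p ≈ Na = 3.63e+16 cm^-3
Step 2: n = ni^2 / Na = (1.5e10)^2 / 3.63e+16
Step 3: n = 6.20e+03 cm^-3

6.20e+03


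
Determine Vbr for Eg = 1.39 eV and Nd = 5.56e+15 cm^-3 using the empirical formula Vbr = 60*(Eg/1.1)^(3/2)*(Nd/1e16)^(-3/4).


Step 1: Eg/1.1 = 1.39/1.1 = 1.263636
Step 2: (Eg/1.1)^1.5 = 1.263636^1.5 = 1.420473
Step 3: (Nd/1e16)^(-0.75) = (0.556)^(-0.75) = 1.553080
Step 4: Vbr = 60 * 1.420473 * 1.553080 = 132.4 V

132.4


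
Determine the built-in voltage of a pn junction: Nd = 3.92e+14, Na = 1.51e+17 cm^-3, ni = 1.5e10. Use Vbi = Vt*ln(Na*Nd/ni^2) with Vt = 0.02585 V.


Step 1: Compute Na*Nd/ni^2 = 1.51e+17 * 3.92e+14 / (1.5e10)^2 = 2.6308e+11
Step 2: ln(2.6308e+11) = 26.2957
Step 3: Vbi = 0.02585 * 26.2957 = 0.68 V

0.68


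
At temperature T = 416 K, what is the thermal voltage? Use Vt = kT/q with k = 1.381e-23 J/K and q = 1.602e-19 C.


Step 1: kT = 1.381e-23 * 416 = 5.74496e-21 J
Step 2: Vt = kT/q = 5.74496e-21 / 1.602e-19
Step 3: Vt = 0.03586 V

0.03586


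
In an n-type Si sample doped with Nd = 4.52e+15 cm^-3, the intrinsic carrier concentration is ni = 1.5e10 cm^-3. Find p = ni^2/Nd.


Step 1: Since Nd >> ni, n ≈ Nd = 4.52e+15 cm^-3
Step 2: p = ni^2 / n = (1.5e10)^2 / 4.52e+15
Step 3: p = 2.25e20 / 4.52e+15 = 4.98e+04 cm^-3

4.98e+04


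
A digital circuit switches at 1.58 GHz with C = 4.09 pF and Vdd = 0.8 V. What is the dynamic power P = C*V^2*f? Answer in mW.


Step 1: V^2 = 0.8^2 = 0.64 V^2
Step 2: P = C*V^2*f = 4.09e-12 F * 0.64 * 1.58e9 Hz
Step 3: P = 4.135808e-03 W
Step 4: P = 4.136 mW

4.136


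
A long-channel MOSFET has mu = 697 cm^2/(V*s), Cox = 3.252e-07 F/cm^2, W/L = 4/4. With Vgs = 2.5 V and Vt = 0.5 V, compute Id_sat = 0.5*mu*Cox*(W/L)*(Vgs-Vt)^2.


Step 1: Overdrive voltage Vov = Vgs - Vt = 2.5 - 0.5 = 2.0 V
Step 2: W/L = 4/4 = 1
Step 3: Id = 0.5 * 697 * 3.252e-07 * 1 * 2.0^2
Step 4: Id = 4.53e-04 A

4.53e-04


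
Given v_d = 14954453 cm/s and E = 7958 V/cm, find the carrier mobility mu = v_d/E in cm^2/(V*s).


Step 1: mu = v_d / E
Step 2: mu = 14954453 / 7958
Step 3: mu = 1879.17 cm^2/(V*s)

1879.17


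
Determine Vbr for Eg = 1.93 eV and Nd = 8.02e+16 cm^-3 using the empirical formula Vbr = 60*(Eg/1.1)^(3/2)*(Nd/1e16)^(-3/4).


Step 1: Eg/1.1 = 1.93/1.1 = 1.754545
Step 2: (Eg/1.1)^1.5 = 1.754545^1.5 = 2.324057
Step 3: (Nd/1e16)^(-0.75) = (8.02)^(-0.75) = 0.209831
Step 4: Vbr = 60 * 2.324057 * 0.209831 = 29.3 V

29.3


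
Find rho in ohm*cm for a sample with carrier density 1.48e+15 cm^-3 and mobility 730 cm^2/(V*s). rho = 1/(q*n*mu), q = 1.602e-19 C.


Step 1: sigma = q * n * mu = 1.602e-19 * 1.48e+15 * 730 = 1.73080e-01 S/cm
Step 2: rho = 1 / sigma = 1 / 1.73080e-01 = 5.778 ohm*cm

5.778


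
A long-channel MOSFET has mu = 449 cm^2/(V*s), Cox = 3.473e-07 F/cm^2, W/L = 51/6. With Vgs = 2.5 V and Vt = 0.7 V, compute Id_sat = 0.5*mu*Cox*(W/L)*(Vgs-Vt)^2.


Step 1: Overdrive voltage Vov = Vgs - Vt = 2.5 - 0.7 = 1.8 V
Step 2: W/L = 51/6 = 8.5
Step 3: Id = 0.5 * 449 * 3.473e-07 * 8.5 * 1.8^2
Step 4: Id = 2.15e-03 A

2.15e-03


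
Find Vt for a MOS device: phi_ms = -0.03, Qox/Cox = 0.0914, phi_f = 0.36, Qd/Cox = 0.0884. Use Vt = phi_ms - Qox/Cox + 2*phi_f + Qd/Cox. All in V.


Step 1: Vt = phi_ms - Qox/Cox + 2*phi_f + Qd/Cox
Step 2: Vt = -0.03 - 0.0914 + 2*0.36 + 0.0884
Step 3: Vt = -0.03 - 0.0914 + 0.72 + 0.0884
Step 4: Vt = 0.687 V

0.687


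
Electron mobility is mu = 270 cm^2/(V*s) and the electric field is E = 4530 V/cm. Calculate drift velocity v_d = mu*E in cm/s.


Step 1: v_d = mu * E
Step 2: v_d = 270 * 4530 = 1223100
Step 3: v_d = 1.22e+06 cm/s

1.22e+06


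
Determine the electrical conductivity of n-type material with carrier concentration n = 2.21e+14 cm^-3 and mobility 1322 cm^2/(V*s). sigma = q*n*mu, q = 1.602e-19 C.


Step 1: sigma = q * n * mu
Step 2: sigma = 1.602e-19 * 2.21e+14 * 1322
Step 3: sigma = 4.680e-02 S/cm

4.680e-02


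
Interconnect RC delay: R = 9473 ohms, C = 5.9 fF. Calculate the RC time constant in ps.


Step 1: tau = R * C
Step 2: tau = 9473 * 5.9 fF = 9473 * 5.9e-15 F
Step 3: tau = 5.58907e-11 s = 55.8907 ps

55.8907


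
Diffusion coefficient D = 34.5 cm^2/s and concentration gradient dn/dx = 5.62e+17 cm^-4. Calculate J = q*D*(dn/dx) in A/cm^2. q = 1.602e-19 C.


Step 1: J = q * D * (dn/dx)
Step 2: J = 1.602e-19 * 34.5 * 5.62e+17
Step 3: J = 3.11e+00 A/cm^2

3.11e+00


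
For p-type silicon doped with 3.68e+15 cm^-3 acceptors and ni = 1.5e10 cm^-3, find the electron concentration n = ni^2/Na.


Step 1: Majority hole concentration p ≈ Na = 3.68e+15 cm^-3
Step 2: n = ni^2 / Na = (1.5e10)^2 / 3.68e+15
Step 3: n = 6.11e+04 cm^-3

6.11e+04


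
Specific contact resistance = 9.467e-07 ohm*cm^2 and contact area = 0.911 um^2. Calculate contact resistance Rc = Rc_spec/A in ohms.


Step 1: Convert area to cm^2: 0.911 um^2 = 9.1100e-09 cm^2
Step 2: Rc = Rc_spec / A = 9.467e-07 / 9.1100e-09
Step 3: Rc = 1.04e+02 ohms

1.04e+02


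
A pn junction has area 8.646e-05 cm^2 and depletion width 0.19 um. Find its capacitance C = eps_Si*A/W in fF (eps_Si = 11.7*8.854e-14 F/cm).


Step 1: eps_Si = 11.7 * 8.854e-14 = 1.035918e-12 F/cm
Step 2: W in cm = 0.19 * 1e-4 = 1.90e-05 cm
Step 3: C = 1.035918e-12 * 8.646e-05 / 1.90e-05 = 4.713972e-12 F
Step 4: C = 4713.97 fF

4713.97


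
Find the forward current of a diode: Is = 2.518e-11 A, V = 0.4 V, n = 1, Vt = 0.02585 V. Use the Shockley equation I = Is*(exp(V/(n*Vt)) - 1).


Step 1: V/(n*Vt) = 0.4/(1*0.02585) = 15.4739
Step 2: exp(15.4739) = 5.2508e+06
Step 3: I = 2.518e-11 * (5.2508e+06 - 1) = 1.32e-04 A

1.32e-04


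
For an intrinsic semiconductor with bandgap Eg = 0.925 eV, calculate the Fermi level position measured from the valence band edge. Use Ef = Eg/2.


Step 1: For an intrinsic semiconductor, the Fermi level sits at midgap.
Step 2: Ef = Eg / 2 = 0.925 / 2 = 0.4625 eV

0.4625


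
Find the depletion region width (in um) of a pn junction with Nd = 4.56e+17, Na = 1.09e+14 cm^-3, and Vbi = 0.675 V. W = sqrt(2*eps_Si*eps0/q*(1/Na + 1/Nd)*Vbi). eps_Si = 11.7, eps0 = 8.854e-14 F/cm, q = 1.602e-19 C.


Step 1: 1/Na + 1/Nd = 1/1.09e+14 + 1/4.56e+17 = 9.17650e-15
Step 2: 2*eps*eps0/q = 2*11.7*8.854e-14/1.602e-19 = 1.293281e+07
Step 3: W^2 = 1.293281e+07 * 9.17650e-15 * 0.675 = 8.01076e-08
Step 4: W = sqrt(8.01076e-08) = 2.830e-04 cm = 2.83 um

2.83


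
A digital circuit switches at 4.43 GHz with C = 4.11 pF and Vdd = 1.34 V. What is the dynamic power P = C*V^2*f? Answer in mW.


Step 1: V^2 = 1.34^2 = 1.7956 V^2
Step 2: P = C*V^2*f = 4.11e-12 F * 1.7956 * 4.43e9 Hz
Step 3: P = 3.269302788e-02 W
Step 4: P = 32.693 mW

32.693


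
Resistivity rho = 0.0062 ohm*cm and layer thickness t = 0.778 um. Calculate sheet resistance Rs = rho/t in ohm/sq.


Step 1: Convert thickness to cm: t = 0.778 um = 7.7800e-05 cm
Step 2: Rs = rho / t = 0.0062 / 7.7800e-05
Step 3: Rs = 79.7 ohm/sq

79.7


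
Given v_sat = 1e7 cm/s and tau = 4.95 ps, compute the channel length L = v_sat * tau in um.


Step 1: tau in seconds = 4.95 ps * 1e-12 = 4.9500e-12 s
Step 2: L = v_sat * tau = 1e7 * 4.9500e-12 = 4.9500e-05 cm
Step 3: L in um = 4.9500e-05 * 1e4 = 0.495 um

0.495


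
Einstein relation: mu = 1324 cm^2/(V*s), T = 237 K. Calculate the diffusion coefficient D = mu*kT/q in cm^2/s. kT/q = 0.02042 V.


Step 1: D = mu * (kT/q)
Step 2: D = 1324 * 0.02042
Step 3: D = 27.04 cm^2/s

27.04


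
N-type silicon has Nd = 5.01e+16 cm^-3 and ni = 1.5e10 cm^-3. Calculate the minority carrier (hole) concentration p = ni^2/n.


Step 1: Since Nd >> ni, n ≈ Nd = 5.01e+16 cm^-3
Step 2: p = ni^2 / n = (1.5e10)^2 / 5.01e+16
Step 3: p = 2.25e20 / 5.01e+16 = 4.49e+03 cm^-3

4.49e+03


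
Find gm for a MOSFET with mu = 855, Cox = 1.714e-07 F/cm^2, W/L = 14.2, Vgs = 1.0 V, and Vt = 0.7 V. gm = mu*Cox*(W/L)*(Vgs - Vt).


Step 1: Vov = Vgs - Vt = 1.0 - 0.7 = 0.3 V
Step 2: gm = mu * Cox * (W/L) * Vov
Step 3: gm = 855 * 1.714e-07 * 14.2 * 0.3 = 6.24e-04 S

6.24e-04


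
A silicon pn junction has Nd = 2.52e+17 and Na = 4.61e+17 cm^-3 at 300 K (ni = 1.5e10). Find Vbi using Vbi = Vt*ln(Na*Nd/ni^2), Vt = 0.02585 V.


Step 1: Compute Na*Nd/ni^2 = 4.61e+17 * 2.52e+17 / (1.5e10)^2 = 5.1632e+14
Step 2: ln(5.1632e+14) = 33.8777
Step 3: Vbi = 0.02585 * 33.8777 = 0.876 V

0.876


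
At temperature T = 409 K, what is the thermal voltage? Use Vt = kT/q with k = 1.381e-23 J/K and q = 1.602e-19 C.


Step 1: kT = 1.381e-23 * 409 = 5.64829e-21 J
Step 2: Vt = kT/q = 5.64829e-21 / 1.602e-19
Step 3: Vt = 0.03526 V

0.03526


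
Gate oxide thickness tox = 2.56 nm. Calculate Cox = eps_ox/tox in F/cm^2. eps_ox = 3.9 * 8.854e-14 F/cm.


Step 1: eps_ox = 3.9 * 8.854e-14 = 3.45306e-13 F/cm
Step 2: tox in cm = 2.56 nm * 1e-7 = 2.5600e-07 cm
Step 3: Cox = 3.45306e-13 / 2.5600e-07 = 1.35e-06 F/cm^2

1.35e-06


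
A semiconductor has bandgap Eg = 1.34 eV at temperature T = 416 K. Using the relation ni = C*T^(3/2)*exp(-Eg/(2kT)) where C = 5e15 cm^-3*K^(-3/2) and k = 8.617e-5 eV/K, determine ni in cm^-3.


Step 1: Compute kT = 8.617e-5 * 416 = 0.03584672 eV
Step 2: Exponent = -Eg/(2kT) = -1.34/(2*0.03584672) = -18.69069
Step 3: T^(3/2) = 416^1.5 = 8484.77
Step 4: ni = 5e15 * 8484.77 * exp(-18.69069) = 3.24e+11 cm^-3

3.24e+11


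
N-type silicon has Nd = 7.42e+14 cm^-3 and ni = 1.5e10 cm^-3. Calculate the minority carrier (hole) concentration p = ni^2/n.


Step 1: Since Nd >> ni, n ≈ Nd = 7.42e+14 cm^-3
Step 2: p = ni^2 / n = (1.5e10)^2 / 7.42e+14
Step 3: p = 2.25e20 / 7.42e+14 = 3.03e+05 cm^-3

3.03e+05


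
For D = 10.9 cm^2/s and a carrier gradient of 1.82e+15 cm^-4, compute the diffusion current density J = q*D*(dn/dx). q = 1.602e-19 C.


Step 1: J = q * D * (dn/dx)
Step 2: J = 1.602e-19 * 10.9 * 1.82e+15
Step 3: J = 3.18e-03 A/cm^2

3.18e-03


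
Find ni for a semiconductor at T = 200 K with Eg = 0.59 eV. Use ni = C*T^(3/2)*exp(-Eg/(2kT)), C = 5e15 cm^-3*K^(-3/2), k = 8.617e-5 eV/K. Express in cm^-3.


Step 1: Compute kT = 8.617e-5 * 200 = 0.017234 eV
Step 2: Exponent = -Eg/(2kT) = -0.59/(2*0.017234) = -17.11733
Step 3: T^(3/2) = 200^1.5 = 2828.43
Step 4: ni = 5e15 * 2828.43 * exp(-17.11733) = 5.21e+11 cm^-3

5.21e+11


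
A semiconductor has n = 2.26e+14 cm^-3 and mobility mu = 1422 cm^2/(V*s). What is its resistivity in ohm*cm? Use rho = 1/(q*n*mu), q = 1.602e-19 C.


Step 1: sigma = q * n * mu = 1.602e-19 * 2.26e+14 * 1422 = 5.14838e-02 S/cm
Step 2: rho = 1 / sigma = 1 / 5.14838e-02 = 19.42 ohm*cm

19.42


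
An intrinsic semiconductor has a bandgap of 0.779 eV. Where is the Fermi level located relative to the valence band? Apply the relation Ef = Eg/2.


Step 1: For an intrinsic semiconductor, the Fermi level sits at midgap.
Step 2: Ef = Eg / 2 = 0.779 / 2 = 0.3895 eV

0.3895


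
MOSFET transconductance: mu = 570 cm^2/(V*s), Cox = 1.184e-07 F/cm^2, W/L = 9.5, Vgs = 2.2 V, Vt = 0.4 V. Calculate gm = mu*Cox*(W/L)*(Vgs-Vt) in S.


Step 1: Vov = Vgs - Vt = 2.2 - 0.4 = 1.8 V
Step 2: gm = mu * Cox * (W/L) * Vov
Step 3: gm = 570 * 1.184e-07 * 9.5 * 1.8 = 1.15e-03 S

1.15e-03


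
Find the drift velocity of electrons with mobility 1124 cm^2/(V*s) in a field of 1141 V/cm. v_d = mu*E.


Step 1: v_d = mu * E
Step 2: v_d = 1124 * 1141 = 1282484
Step 3: v_d = 1.28e+06 cm/s

1.28e+06


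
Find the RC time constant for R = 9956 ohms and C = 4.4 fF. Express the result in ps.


Step 1: tau = R * C
Step 2: tau = 9956 * 4.4 fF = 9956 * 4.4e-15 F
Step 3: tau = 4.38064e-11 s = 43.8064 ps

43.8064


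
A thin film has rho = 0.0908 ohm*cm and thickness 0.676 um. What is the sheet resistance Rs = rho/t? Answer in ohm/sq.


Step 1: Convert thickness to cm: t = 0.676 um = 6.7600e-05 cm
Step 2: Rs = rho / t = 0.0908 / 6.7600e-05
Step 3: Rs = 1343.2 ohm/sq

1343.2


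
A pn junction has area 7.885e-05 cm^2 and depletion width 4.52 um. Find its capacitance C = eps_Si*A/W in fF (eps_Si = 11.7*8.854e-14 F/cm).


Step 1: eps_Si = 11.7 * 8.854e-14 = 1.035918e-12 F/cm
Step 2: W in cm = 4.52 * 1e-4 = 4.52e-04 cm
Step 3: C = 1.035918e-12 * 7.885e-05 / 4.52e-04 = 1.807127e-13 F
Step 4: C = 180.71 fF

180.71


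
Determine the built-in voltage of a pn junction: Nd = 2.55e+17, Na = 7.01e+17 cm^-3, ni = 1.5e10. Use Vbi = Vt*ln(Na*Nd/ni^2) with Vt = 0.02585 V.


Step 1: Compute Na*Nd/ni^2 = 7.01e+17 * 2.55e+17 / (1.5e10)^2 = 7.9447e+14
Step 2: ln(7.9447e+14) = 34.3087
Step 3: Vbi = 0.02585 * 34.3087 = 0.887 V

0.887


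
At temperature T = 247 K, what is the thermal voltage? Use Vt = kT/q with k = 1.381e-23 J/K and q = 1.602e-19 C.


Step 1: kT = 1.381e-23 * 247 = 3.41107e-21 J
Step 2: Vt = kT/q = 3.41107e-21 / 1.602e-19
Step 3: Vt = 0.02129 V

0.02129


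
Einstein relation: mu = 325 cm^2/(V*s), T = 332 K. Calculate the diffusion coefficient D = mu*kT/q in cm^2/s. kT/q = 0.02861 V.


Step 1: D = mu * (kT/q)
Step 2: D = 325 * 0.02861
Step 3: D = 9.3 cm^2/s

9.3


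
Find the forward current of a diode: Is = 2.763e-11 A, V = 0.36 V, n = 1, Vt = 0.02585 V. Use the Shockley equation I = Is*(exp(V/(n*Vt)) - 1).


Step 1: V/(n*Vt) = 0.36/(1*0.02585) = 13.9265
Step 2: exp(13.9265) = 1.1174e+06
Step 3: I = 2.763e-11 * (1.1174e+06 - 1) = 3.09e-05 A

3.09e-05


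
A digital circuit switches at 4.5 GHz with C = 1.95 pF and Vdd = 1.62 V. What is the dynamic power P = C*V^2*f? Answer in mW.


Step 1: V^2 = 1.62^2 = 2.6244 V^2
Step 2: P = C*V^2*f = 1.95e-12 F * 2.6244 * 4.5e9 Hz
Step 3: P = 2.302911e-02 W
Step 4: P = 23.029 mW

23.029


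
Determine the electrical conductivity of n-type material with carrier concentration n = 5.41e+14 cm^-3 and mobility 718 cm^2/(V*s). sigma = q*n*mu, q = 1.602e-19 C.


Step 1: sigma = q * n * mu
Step 2: sigma = 1.602e-19 * 5.41e+14 * 718
Step 3: sigma = 6.223e-02 S/cm

6.223e-02


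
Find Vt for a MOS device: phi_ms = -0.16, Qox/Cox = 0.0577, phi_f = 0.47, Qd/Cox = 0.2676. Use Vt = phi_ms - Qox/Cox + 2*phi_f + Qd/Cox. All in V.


Step 1: Vt = phi_ms - Qox/Cox + 2*phi_f + Qd/Cox
Step 2: Vt = -0.16 - 0.0577 + 2*0.47 + 0.2676
Step 3: Vt = -0.16 - 0.0577 + 0.94 + 0.2676
Step 4: Vt = 0.9899 V

0.9899


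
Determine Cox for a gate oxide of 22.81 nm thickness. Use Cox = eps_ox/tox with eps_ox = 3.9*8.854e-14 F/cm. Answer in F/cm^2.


Step 1: eps_ox = 3.9 * 8.854e-14 = 3.45306e-13 F/cm
Step 2: tox in cm = 22.81 nm * 1e-7 = 2.2810e-06 cm
Step 3: Cox = 3.45306e-13 / 2.2810e-06 = 1.51e-07 F/cm^2

1.51e-07
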